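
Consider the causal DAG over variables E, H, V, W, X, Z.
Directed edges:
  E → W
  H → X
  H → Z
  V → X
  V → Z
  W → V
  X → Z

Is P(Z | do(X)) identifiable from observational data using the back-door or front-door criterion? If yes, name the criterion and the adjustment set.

P(Z|do(X)): backdoor, adjust for {H, V}.

desc(X)\{X}={Z}; candidates ⊆ {E,H,V,W}.
size 0: {}; under {} X still reaches {E,H,V,W,Z} ∋ Z.
size 1: {E}, {H}, {V} …(+1); under {E} X still reaches {H,V,W,Z} ∋ Z.
{H,V}: X⊥Z given {H,V} in G with X→· removed — back-door holds.
P(Z|do(X)) = Σ_{H,V} P(Z|X,H,V)·P(H,V).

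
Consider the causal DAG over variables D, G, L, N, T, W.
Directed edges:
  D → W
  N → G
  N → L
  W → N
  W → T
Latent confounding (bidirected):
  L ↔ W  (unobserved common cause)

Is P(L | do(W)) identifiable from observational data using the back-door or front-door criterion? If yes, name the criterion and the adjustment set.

desc(W)\{W}={G,L,N,T}; candidates ⊆ {D}.
W↔L: latent back-door arc(s) into W.
size 0: {}; under {} W still reaches {D,L} ∋ L.
size 1: {D}; under {D} W still reaches {L} ∋ L.
W↔L cannot be blocked by any observed set — no back-door set.
{N}: (i) intercepts every directed W→L path; (ii) no back-door W→{N}; (iii) {W} blocks every back-door {N}→L. Front-door holds.
P(L|do(W)) = Σ_{N} P(N|W) Σ_{W'} P(L|N,W')P(W').

P(L|do(W)): frontdoor, adjust for {N}.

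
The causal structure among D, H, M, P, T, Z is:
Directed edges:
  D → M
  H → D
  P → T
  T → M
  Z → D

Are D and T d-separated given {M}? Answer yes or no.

Bayes-Ball from D | {M} reaches {H,P,T,Z}.
T ∈ reach(D|{M}) ⇒ D ⊥̸ T | {M}.

No — D and T are d-connected given {M}.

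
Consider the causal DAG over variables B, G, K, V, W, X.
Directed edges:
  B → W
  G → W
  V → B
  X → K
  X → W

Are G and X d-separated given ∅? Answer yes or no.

Yes — G ⊥ X | ∅.

Bayes-Ball from G | ∅ reaches {W}.
X ∉ reach(G|∅) ⇒ G ⊥ X | ∅.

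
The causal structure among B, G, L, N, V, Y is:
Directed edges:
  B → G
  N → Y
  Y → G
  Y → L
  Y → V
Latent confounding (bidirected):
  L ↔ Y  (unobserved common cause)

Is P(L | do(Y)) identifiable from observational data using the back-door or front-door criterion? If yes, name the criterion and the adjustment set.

desc(Y)\{Y}={G,L,V}; candidates ⊆ {B,N}.
Y↔L: latent back-door arc(s) into Y.
size 0: {}; under {} Y still reaches {L,N} ∋ L.
size 1: {B}, {N}; under {B} Y still reaches {L,N} ∋ L.
size 2: {B,N}; under {B,N} Y still reaches {L} ∋ L.
Y↔L cannot be blocked by any observed set — no back-door set.
No mediator lies on a directed Y→…→L path.
Neither criterion identifies P(L|do(Y)) in this graph.

P(L|do(Y)): not identifiable (no BD/FD set).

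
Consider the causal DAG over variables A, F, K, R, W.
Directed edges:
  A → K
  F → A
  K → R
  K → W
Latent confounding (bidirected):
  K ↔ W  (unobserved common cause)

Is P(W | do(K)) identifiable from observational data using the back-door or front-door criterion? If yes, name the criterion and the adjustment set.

P(W|do(K)): not identifiable (no BD/FD set).

desc(K)\{K}={R,W}; candidates ⊆ {A,F}.
K↔W: latent back-door arc(s) into K.
size 0: {}; under {} K still reaches {A,F,W} ∋ W.
size 1: {A}, {F}; under {A} K still reaches {W} ∋ W.
size 2: {A,F}; under {A,F} K still reaches {W} ∋ W.
K↔W cannot be blocked by any observed set — no back-door set.
No mediator lies on a directed K→…→W path.
Neither criterion identifies P(W|do(K)) in this graph.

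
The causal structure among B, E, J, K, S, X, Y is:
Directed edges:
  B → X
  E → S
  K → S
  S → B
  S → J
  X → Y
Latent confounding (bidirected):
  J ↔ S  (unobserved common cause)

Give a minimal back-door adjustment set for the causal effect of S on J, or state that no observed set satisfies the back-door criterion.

desc(S)\{S}={B,J,X,Y}; candidates ⊆ {E,K}.
S↔J: latent back-door arc(s) into S.
size 0: {}; under {} S still reaches {E,J,K} ∋ J.
size 1: {E}, {K}; under {E} S still reaches {J,K} ∋ J.
size 2: {E,K}; under {E,K} S still reaches {J} ∋ J.
S↔J cannot be blocked by any observed set — no back-door set.

S→J: no observed back-door set.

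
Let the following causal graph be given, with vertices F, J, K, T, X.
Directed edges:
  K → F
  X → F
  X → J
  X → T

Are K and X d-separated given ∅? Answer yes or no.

Yes — K ⊥ X | ∅.

Bayes-Ball from K | ∅ reaches {F}.
X ∉ reach(K|∅) ⇒ K ⊥ X | ∅.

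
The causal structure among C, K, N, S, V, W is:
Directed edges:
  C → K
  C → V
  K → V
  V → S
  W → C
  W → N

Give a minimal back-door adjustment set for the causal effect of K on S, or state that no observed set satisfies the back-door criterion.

K→S: minimal back-door set {C}.

desc(K)\{K}={S,V}; candidates ⊆ {C,N,W}.
size 0: {}; under {} K still reaches {C,N,S,V,W} ∋ S.
{C}: K⊥S given {C} in G with K→· removed — back-door holds.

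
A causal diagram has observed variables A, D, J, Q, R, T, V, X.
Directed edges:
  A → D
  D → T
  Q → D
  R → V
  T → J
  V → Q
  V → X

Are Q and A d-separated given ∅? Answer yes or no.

Bayes-Ball from Q | ∅ reaches {D,J,R,T,V,X}.
A ∉ reach(Q|∅) ⇒ Q ⊥ A | ∅.

Yes — Q ⊥ A | ∅.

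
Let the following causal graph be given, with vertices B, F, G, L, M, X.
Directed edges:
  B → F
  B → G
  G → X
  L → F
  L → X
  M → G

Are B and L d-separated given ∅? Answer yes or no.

Bayes-Ball from B | ∅ reaches {F,G,X}.
L ∉ reach(B|∅) ⇒ B ⊥ L | ∅.

Yes — B ⊥ L | ∅.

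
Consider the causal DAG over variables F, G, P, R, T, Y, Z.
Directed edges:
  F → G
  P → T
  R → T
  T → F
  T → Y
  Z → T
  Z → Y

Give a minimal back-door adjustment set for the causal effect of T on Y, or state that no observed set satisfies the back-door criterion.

desc(T)\{T}={F,G,Y}; candidates ⊆ {P,R,Z}.
size 0: {}; under {} T still reaches {P,R,Y,Z} ∋ Y.
{Z}: T⊥Y given {Z} in G with T→· removed — back-door holds.

T→Y: minimal back-door set {Z}.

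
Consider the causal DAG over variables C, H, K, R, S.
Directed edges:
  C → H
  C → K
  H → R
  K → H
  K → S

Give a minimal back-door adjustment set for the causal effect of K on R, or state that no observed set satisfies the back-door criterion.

K→R: minimal back-door set {C}.

desc(K)\{K}={H,R,S}; candidates ⊆ {C}.
size 0: {}; under {} K still reaches {C,H,R} ∋ R.
{C}: K⊥R given {C} in G with K→· removed — back-door holds.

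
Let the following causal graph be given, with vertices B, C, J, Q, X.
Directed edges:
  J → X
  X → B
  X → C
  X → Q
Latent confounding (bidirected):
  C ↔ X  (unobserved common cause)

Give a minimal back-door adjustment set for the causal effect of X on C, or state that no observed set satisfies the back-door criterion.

X→C: no observed back-door set.

desc(X)\{X}={B,C,Q}; candidates ⊆ {J}.
X↔C: latent back-door arc(s) into X.
size 0: {}; under {} X still reaches {C,J} ∋ C.
size 1: {J}; under {J} X still reaches {C} ∋ C.
X↔C cannot be blocked by any observed set — no back-door set.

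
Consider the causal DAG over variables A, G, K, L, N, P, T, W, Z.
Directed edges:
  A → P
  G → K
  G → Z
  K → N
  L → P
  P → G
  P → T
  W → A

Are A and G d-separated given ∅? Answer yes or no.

Bayes-Ball from A | ∅ reaches {G,K,N,P,T,W,Z}.
G ∈ reach(A|∅) ⇒ A ⊥̸ G | ∅.

No — A and G are d-connected given ∅.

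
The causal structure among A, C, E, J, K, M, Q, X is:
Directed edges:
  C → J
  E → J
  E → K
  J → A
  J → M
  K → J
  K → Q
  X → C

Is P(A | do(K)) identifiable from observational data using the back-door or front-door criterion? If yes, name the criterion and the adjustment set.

desc(K)\{K}={A,J,M,Q}; candidates ⊆ {C,E,X}.
size 0: {}; under {} K still reaches {A,E,J,M} ∋ A.
{E}: K⊥A given {E} in G with K→· removed — back-door holds.
P(A|do(K)) = Σ_{E} P(A|K,E)·P(E).

P(A|do(K)): backdoor, adjust for {E}.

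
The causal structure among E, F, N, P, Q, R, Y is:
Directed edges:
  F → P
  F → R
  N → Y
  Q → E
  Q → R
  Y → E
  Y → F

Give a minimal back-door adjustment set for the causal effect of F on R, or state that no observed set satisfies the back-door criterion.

desc(F)\{F}={P,R}; candidates ⊆ {E,N,Q,Y}.
∅: F⊥R given ∅ in G with F→· removed — back-door holds.

F→R: minimal back-door set ∅.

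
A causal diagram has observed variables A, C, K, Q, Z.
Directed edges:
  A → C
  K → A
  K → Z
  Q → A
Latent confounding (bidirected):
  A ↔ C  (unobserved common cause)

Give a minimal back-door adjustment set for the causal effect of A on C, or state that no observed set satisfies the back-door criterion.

desc(A)\{A}={C}; candidates ⊆ {K,Q,Z}.
A↔C: latent back-door arc(s) into A.
size 0: {}; under {} A still reaches {C,K,Q,Z} ∋ C.
size 1: {K}, {Q}, {Z}; under {K} A still reaches {C,Q} ∋ C.
size 2: {K,Q}, {K,Z}, {Q,Z}; under {K,Q} A still reaches {C} ∋ C.
A↔C cannot be blocked by any observed set — no back-door set.

A→C: no observed back-door set.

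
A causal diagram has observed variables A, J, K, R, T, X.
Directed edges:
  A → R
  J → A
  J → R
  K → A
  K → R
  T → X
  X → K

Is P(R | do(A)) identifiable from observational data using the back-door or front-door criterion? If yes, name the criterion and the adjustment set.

desc(A)\{A}={R}; candidates ⊆ {J,K,T,X}.
size 0: {}; under {} A still reaches {J,K,R,T,X} ∋ R.
size 1: {J}, {K}, {T} …(+1); under {J} A still reaches {K,R,T,X} ∋ R.
{J,K}: A⊥R given {J,K} in G with A→· removed — back-door holds.
P(R|do(A)) = Σ_{J,K} P(R|A,J,K)·P(J,K).

P(R|do(A)): backdoor, adjust for {J, K}.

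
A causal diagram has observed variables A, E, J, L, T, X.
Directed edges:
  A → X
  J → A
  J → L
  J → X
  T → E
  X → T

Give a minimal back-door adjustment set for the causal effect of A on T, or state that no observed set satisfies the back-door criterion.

desc(A)\{A}={E,T,X}; candidates ⊆ {J,L}.
size 0: {}; under {} A still reaches {E,J,L,T,X} ∋ T.
{J}: A⊥T given {J} in G with A→· removed — back-door holds.

A→T: minimal back-door set {J}.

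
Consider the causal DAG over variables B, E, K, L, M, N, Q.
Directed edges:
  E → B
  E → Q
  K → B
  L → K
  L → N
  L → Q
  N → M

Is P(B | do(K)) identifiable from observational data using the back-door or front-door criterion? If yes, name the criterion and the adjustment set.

desc(K)\{K}={B}; candidates ⊆ {E,L,M,N,Q}.
∅: K⊥B given ∅ in G with K→· removed — back-door holds.
P(B|do(K)) = P(B|K) — no adjustment needed.

P(B|do(K)): backdoor, adjust for ∅.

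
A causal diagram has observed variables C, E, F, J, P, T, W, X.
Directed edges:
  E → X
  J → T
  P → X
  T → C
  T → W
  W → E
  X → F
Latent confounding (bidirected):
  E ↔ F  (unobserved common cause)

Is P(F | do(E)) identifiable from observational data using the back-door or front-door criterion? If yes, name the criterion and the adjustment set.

P(F|do(E)): frontdoor, adjust for {X}.

desc(E)\{E}={F,X}; candidates ⊆ {C,J,P,T,W}.
E↔F: latent back-door arc(s) into E.
size 0: {}; under {} E still reaches {C,F,J,T,W} ∋ F.
size 1: {C}, {J}, {P} …(+2); under {C} E still reaches {F,J,T,W} ∋ F.
size 2: {C,J}, {C,P}, {C,T} …(+7); under {C,J} E still reaches {F,T,W} ∋ F.
E↔F cannot be blocked by any observed set — no back-door set.
{X}: (i) intercepts every directed E→F path; (ii) no back-door E→{X}; (iii) {E} blocks every back-door {X}→F. Front-door holds.
P(F|do(E)) = Σ_{X} P(X|E) Σ_{E'} P(F|X,E')P(E').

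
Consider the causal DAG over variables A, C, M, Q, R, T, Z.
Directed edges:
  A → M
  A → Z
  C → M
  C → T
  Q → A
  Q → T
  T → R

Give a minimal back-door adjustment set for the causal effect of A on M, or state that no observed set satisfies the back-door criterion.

A→M: minimal back-door set ∅.

desc(A)\{A}={M,Z}; candidates ⊆ {C,Q,R,T}.
∅: A⊥M given ∅ in G with A→· removed — back-door holds.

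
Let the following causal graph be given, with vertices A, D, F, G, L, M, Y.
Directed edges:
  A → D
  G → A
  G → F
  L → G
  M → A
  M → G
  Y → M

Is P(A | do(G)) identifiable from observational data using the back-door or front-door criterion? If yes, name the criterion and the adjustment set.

P(A|do(G)): backdoor, adjust for {M}.

desc(G)\{G}={A,D,F}; candidates ⊆ {L,M,Y}.
size 0: {}; under {} G still reaches {A,D,L,M,Y} ∋ A.
{M}: G⊥A given {M} in G with G→· removed — back-door holds.
P(A|do(G)) = Σ_{M} P(A|G,M)·P(M).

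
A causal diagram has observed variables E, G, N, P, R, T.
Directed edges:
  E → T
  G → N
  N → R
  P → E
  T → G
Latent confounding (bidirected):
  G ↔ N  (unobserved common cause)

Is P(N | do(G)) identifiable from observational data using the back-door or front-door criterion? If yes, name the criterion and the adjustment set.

P(N|do(G)): not identifiable (no BD/FD set).

desc(G)\{G}={N,R}; candidates ⊆ {E,P,T}.
G↔N: latent back-door arc(s) into G.
size 0: {}; under {} G still reaches {E,N,P,R,T} ∋ N.
size 1: {E}, {P}, {T}; under {E} G still reaches {N,R,T} ∋ N.
size 2: {E,P}, {E,T}, {P,T}; under {E,P} G still reaches {N,R,T} ∋ N.
G↔N cannot be blocked by any observed set — no back-door set.
No mediator lies on a directed G→…→N path.
Neither criterion identifies P(N|do(G)) in this graph.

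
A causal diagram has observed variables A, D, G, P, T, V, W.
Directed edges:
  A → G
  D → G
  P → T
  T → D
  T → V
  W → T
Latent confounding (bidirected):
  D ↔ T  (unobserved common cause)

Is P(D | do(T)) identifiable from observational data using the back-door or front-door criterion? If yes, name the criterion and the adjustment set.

P(D|do(T)): not identifiable (no BD/FD set).

desc(T)\{T}={D,G,V}; candidates ⊆ {A,P,W}.
T↔D: latent back-door arc(s) into T.
size 0: {}; under {} T still reaches {D,G,P,W} ∋ D.
size 1: {A}, {P}, {W}; under {A} T still reaches {D,G,P,W} ∋ D.
size 2: {A,P}, {A,W}, {P,W}; under {A,P} T still reaches {D,G,W} ∋ D.
T↔D cannot be blocked by any observed set — no back-door set.
No mediator lies on a directed T→…→D path.
Neither criterion identifies P(D|do(T)) in this graph.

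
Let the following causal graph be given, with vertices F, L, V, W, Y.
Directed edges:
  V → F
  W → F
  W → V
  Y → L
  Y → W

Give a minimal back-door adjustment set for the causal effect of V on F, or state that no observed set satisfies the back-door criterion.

desc(V)\{V}={F}; candidates ⊆ {L,W,Y}.
size 0: {}; under {} V still reaches {F,L,W,Y} ∋ F.
{W}: V⊥F given {W} in G with V→· removed — back-door holds.

V→F: minimal back-door set {W}.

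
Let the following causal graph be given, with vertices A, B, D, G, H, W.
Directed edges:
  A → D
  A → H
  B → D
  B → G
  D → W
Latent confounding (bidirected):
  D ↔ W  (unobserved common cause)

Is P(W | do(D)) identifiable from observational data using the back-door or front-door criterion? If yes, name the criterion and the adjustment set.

P(W|do(D)): not identifiable (no BD/FD set).

desc(D)\{D}={W}; candidates ⊆ {A,B,G,H}.
D↔W: latent back-door arc(s) into D.
size 0: {}; under {} D still reaches {A,B,G,H,W} ∋ W.
size 1: {A}, {B}, {G} …(+1); under {A} D still reaches {B,G,W} ∋ W.
size 2: {A,B}, {A,G}, {A,H} …(+3); under {A,B} D still reaches {W} ∋ W.
D↔W cannot be blocked by any observed set — no back-door set.
No mediator lies on a directed D→…→W path.
Neither criterion identifies P(W|do(D)) in this graph.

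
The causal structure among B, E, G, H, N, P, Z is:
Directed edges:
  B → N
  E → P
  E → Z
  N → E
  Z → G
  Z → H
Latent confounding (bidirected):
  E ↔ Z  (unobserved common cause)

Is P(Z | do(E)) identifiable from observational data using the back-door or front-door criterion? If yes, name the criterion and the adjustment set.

P(Z|do(E)): not identifiable (no BD/FD set).

desc(E)\{E}={G,H,P,Z}; candidates ⊆ {B,N}.
E↔Z: latent back-door arc(s) into E.
size 0: {}; under {} E still reaches {B,G,H,N,Z} ∋ Z.
size 1: {B}, {N}; under {B} E still reaches {G,H,N,Z} ∋ Z.
size 2: {B,N}; under {B,N} E still reaches {G,H,Z} ∋ Z.
E↔Z cannot be blocked by any observed set — no back-door set.
No mediator lies on a directed E→…→Z path.
Neither criterion identifies P(Z|do(E)) in this graph.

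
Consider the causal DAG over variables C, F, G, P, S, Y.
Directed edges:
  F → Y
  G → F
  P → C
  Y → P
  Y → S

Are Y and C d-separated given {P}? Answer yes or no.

Bayes-Ball from Y | {P} reaches {F,G,S}.
C ∉ reach(Y|{P}) ⇒ Y ⊥ C | {P}.

Yes — Y ⊥ C | {P}.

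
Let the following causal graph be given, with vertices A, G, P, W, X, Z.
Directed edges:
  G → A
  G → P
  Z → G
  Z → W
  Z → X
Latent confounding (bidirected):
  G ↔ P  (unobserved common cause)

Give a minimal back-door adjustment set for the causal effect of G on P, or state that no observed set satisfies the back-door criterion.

desc(G)\{G}={A,P}; candidates ⊆ {W,X,Z}.
G↔P: latent back-door arc(s) into G.
size 0: {}; under {} G still reaches {P,W,X,Z} ∋ P.
size 1: {W}, {X}, {Z}; under {W} G still reaches {P,X,Z} ∋ P.
size 2: {W,X}, {W,Z}, {X,Z}; under {W,X} G still reaches {P,Z} ∋ P.
G↔P cannot be blocked by any observed set — no back-door set.

G→P: no observed back-door set.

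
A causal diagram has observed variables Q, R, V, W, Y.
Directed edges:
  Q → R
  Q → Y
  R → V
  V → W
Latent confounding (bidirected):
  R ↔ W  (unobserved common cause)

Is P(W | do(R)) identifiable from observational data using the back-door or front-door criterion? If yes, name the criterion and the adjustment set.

P(W|do(R)): frontdoor, adjust for {V}.

desc(R)\{R}={V,W}; candidates ⊆ {Q,Y}.
R↔W: latent back-door arc(s) into R.
size 0: {}; under {} R still reaches {Q,W,Y} ∋ W.
size 1: {Q}, {Y}; under {Q} R still reaches {W} ∋ W.
size 2: {Q,Y}; under {Q,Y} R still reaches {W} ∋ W.
R↔W cannot be blocked by any observed set — no back-door set.
{V}: (i) intercepts every directed R→W path; (ii) no back-door R→{V}; (iii) {R} blocks every back-door {V}→W. Front-door holds.
P(W|do(R)) = Σ_{V} P(V|R) Σ_{R'} P(W|V,R')P(R').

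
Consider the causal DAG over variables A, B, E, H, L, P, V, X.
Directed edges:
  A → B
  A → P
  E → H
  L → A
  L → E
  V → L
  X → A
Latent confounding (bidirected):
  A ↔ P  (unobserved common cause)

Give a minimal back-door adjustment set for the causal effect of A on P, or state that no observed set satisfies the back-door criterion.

A→P: no observed back-door set.

desc(A)\{A}={B,P}; candidates ⊆ {E,H,L,V,X}.
A↔P: latent back-door arc(s) into A.
size 0: {}; under {} A still reaches {E,H,L,P,V,X} ∋ P.
size 1: {E}, {H}, {L} …(+2); under {E} A still reaches {L,P,V,X} ∋ P.
size 2: {E,H}, {E,L}, {E,V} …(+7); under {E,H} A still reaches {L,P,V,X} ∋ P.
A↔P cannot be blocked by any observed set — no back-door set.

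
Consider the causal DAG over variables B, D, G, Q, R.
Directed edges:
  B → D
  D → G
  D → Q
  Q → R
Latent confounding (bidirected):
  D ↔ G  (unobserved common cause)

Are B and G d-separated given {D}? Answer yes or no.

No — B and G are d-connected given {D}.

Bayes-Ball from B | {D} reaches {G}.
G ∈ reach(B|{D}) ⇒ B ⊥̸ G | {D}.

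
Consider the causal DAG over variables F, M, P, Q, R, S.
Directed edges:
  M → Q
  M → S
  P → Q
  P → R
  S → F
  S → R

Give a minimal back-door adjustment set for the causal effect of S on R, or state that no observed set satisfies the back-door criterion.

desc(S)\{S}={F,R}; candidates ⊆ {M,P,Q}.
∅: S⊥R given ∅ in G with S→· removed — back-door holds.

S→R: minimal back-door set ∅.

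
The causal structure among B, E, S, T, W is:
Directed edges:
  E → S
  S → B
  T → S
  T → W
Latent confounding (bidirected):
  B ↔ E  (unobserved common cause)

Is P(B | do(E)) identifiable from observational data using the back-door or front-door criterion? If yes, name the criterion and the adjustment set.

P(B|do(E)): frontdoor, adjust for {S}.

desc(E)\{E}={B,S}; candidates ⊆ {T,W}.
E↔B: latent back-door arc(s) into E.
size 0: {}; under {} E still reaches {B} ∋ B.
size 1: {T}, {W}; under {T} E still reaches {B} ∋ B.
size 2: {T,W}; under {T,W} E still reaches {B} ∋ B.
E↔B cannot be blocked by any observed set — no back-door set.
{S}: (i) intercepts every directed E→B path; (ii) no back-door E→{S}; (iii) {E} blocks every back-door {S}→B. Front-door holds.
P(B|do(E)) = Σ_{S} P(S|E) Σ_{E'} P(B|S,E')P(E').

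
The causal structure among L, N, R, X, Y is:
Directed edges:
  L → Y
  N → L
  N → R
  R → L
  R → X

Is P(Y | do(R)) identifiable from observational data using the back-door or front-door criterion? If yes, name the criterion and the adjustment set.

desc(R)\{R}={L,X,Y}; candidates ⊆ {N}.
size 0: {}; under {} R still reaches {L,N,Y} ∋ Y.
{N}: R⊥Y given {N} in G with R→· removed — back-door holds.
P(Y|do(R)) = Σ_{N} P(Y|R,N)·P(N).

P(Y|do(R)): backdoor, adjust for {N}.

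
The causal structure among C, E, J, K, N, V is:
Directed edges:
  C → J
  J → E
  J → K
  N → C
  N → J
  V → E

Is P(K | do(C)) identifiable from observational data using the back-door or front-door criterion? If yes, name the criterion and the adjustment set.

desc(C)\{C}={E,J,K}; candidates ⊆ {N,V}.
size 0: {}; under {} C still reaches {E,J,K,N} ∋ K.
{N}: C⊥K given {N} in G with C→· removed — back-door holds.
P(K|do(C)) = Σ_{N} P(K|C,N)·P(N).

P(K|do(C)): backdoor, adjust for {N}.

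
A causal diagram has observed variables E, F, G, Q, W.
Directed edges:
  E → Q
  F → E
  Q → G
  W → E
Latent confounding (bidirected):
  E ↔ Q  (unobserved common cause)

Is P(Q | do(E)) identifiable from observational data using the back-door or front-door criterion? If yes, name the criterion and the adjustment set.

desc(E)\{E}={G,Q}; candidates ⊆ {F,W}.
E↔Q: latent back-door arc(s) into E.
size 0: {}; under {} E still reaches {F,G,Q,W} ∋ Q.
size 1: {F}, {W}; under {F} E still reaches {G,Q,W} ∋ Q.
size 2: {F,W}; under {F,W} E still reaches {G,Q} ∋ Q.
E↔Q cannot be blocked by any observed set — no back-door set.
No mediator lies on a directed E→…→Q path.
Neither criterion identifies P(Q|do(E)) in this graph.

P(Q|do(E)): not identifiable (no BD/FD set).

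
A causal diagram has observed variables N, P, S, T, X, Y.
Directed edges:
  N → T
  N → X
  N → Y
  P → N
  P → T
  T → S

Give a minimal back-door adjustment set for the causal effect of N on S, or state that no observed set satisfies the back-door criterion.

desc(N)\{N}={S,T,X,Y}; candidates ⊆ {P}.
size 0: {}; under {} N still reaches {P,S,T} ∋ S.
{P}: N⊥S given {P} in G with N→· removed — back-door holds.

N→S: minimal back-door set {P}.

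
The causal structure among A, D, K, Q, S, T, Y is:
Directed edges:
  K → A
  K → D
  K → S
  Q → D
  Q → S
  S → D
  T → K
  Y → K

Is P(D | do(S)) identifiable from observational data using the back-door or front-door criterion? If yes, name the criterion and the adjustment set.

desc(S)\{S}={D}; candidates ⊆ {A,K,Q,T,Y}.
size 0: {}; under {} S still reaches {A,D,K,Q,T,Y} ∋ D.
size 1: {A}, {K}, {Q} …(+2); under {A} S still reaches {D,K,Q,T,Y} ∋ D.
{K,Q}: S⊥D given {K,Q} in G with S→· removed — back-door holds.
P(D|do(S)) = Σ_{K,Q} P(D|S,K,Q)·P(K,Q).

P(D|do(S)): backdoor, adjust for {K, Q}.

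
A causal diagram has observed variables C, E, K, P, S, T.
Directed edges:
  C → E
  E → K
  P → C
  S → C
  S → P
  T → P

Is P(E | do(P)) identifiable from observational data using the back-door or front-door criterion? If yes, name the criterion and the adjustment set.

desc(P)\{P}={C,E,K}; candidates ⊆ {S,T}.
size 0: {}; under {} P still reaches {C,E,K,S,T} ∋ E.
{S}: P⊥E given {S} in G with P→· removed — back-door holds.
P(E|do(P)) = Σ_{S} P(E|P,S)·P(S).

P(E|do(P)): backdoor, adjust for {S}.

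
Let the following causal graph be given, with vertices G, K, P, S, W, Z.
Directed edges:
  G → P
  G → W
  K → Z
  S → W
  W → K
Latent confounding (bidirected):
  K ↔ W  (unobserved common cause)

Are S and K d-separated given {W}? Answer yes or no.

Bayes-Ball from S | {W} reaches {G,K,P,Z}.
K ∈ reach(S|{W}) ⇒ S ⊥̸ K | {W}.

No — S and K are d-connected given {W}.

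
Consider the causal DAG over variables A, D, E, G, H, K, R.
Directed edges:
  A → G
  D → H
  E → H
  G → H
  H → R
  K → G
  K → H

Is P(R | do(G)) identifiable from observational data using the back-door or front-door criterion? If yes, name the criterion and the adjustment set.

desc(G)\{G}={H,R}; candidates ⊆ {A,D,E,K}.
size 0: {}; under {} G still reaches {A,H,K,R} ∋ R.
{K}: G⊥R given {K} in G with G→· removed — back-door holds.
P(R|do(G)) = Σ_{K} P(R|G,K)·P(K).

P(R|do(G)): backdoor, adjust for {K}.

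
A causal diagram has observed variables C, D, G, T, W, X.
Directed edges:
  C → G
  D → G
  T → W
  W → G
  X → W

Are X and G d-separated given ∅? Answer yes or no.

No — X and G are d-connected given ∅.

Bayes-Ball from X | ∅ reaches {G,W}.
G ∈ reach(X|∅) ⇒ X ⊥̸ G | ∅.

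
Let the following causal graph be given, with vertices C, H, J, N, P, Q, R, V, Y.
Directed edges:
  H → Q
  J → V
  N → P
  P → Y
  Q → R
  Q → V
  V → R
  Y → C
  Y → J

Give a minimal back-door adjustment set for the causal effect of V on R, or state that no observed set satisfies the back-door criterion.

desc(V)\{V}={R}; candidates ⊆ {C,H,J,N,P,Q,Y}.
size 0: {}; under {} V still reaches {C,H,J,N,P,Q,R,Y} ∋ R.
{Q}: V⊥R given {Q} in G with V→· removed — back-door holds.

V→R: minimal back-door set {Q}.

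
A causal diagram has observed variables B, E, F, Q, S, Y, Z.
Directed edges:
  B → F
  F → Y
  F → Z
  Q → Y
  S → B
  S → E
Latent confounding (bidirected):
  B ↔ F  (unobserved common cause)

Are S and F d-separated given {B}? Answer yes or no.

No — S and F are d-connected given {B}.

Bayes-Ball from S | {B} reaches {E,F,Y,Z}.
F ∈ reach(S|{B}) ⇒ S ⊥̸ F | {B}.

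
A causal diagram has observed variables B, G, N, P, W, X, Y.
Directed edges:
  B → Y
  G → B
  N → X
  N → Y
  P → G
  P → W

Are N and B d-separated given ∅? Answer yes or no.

Bayes-Ball from N | ∅ reaches {X,Y}.
B ∉ reach(N|∅) ⇒ N ⊥ B | ∅.

Yes — N ⊥ B | ∅.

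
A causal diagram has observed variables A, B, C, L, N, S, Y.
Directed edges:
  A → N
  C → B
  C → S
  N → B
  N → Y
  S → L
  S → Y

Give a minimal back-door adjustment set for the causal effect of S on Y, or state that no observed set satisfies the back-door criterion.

S→Y: minimal back-door set ∅.

desc(S)\{S}={L,Y}; candidates ⊆ {A,B,C,N}.
∅: S⊥Y given ∅ in G with S→· removed — back-door holds.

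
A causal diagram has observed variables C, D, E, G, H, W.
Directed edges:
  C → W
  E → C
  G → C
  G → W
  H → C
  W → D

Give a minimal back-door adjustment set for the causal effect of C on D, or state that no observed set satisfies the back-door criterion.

desc(C)\{C}={D,W}; candidates ⊆ {E,G,H}.
size 0: {}; under {} C still reaches {D,E,G,H,W} ∋ D.
{G}: C⊥D given {G} in G with C→· removed — back-door holds.

C→D: minimal back-door set {G}.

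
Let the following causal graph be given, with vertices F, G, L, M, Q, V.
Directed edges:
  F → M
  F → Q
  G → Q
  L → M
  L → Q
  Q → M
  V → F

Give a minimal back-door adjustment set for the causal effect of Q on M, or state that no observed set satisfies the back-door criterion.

Q→M: minimal back-door set {F, L}.

desc(Q)\{Q}={M}; candidates ⊆ {F,G,L,V}.
size 0: {}; under {} Q still reaches {F,G,L,M,V} ∋ M.
size 1: {F}, {G}, {L} …(+1); under {F} Q still reaches {G,L,M} ∋ M.
{F,L}: Q⊥M given {F,L} in G with Q→· removed — back-door holds.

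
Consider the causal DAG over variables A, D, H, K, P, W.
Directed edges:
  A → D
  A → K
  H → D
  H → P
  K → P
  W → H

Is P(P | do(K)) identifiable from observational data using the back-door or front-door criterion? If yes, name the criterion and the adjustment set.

P(P|do(K)): backdoor, adjust for ∅.

desc(K)\{K}={P}; candidates ⊆ {A,D,H,W}.
∅: K⊥P given ∅ in G with K→· removed — back-door holds.
P(P|do(K)) = P(P|K) — no adjustment needed.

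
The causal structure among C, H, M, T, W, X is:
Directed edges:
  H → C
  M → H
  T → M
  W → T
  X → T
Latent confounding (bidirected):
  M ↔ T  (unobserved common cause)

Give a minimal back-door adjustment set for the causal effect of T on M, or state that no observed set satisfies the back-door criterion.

T→M: no observed back-door set.

desc(T)\{T}={C,H,M}; candidates ⊆ {W,X}.
T↔M: latent back-door arc(s) into T.
size 0: {}; under {} T still reaches {C,H,M,W,X} ∋ M.
size 1: {W}, {X}; under {W} T still reaches {C,H,M,X} ∋ M.
size 2: {W,X}; under {W,X} T still reaches {C,H,M} ∋ M.
T↔M cannot be blocked by any observed set — no back-door set.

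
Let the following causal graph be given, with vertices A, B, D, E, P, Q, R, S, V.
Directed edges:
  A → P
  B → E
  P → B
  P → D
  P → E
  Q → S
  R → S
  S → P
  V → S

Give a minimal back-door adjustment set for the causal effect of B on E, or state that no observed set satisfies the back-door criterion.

B→E: minimal back-door set {P}.

desc(B)\{B}={E}; candidates ⊆ {A,D,P,Q,R,S,V}.
size 0: {}; under {} B still reaches {A,D,E,P,Q,R,S,V} ∋ E.
{P}: B⊥E given {P} in G with B→· removed — back-door holds.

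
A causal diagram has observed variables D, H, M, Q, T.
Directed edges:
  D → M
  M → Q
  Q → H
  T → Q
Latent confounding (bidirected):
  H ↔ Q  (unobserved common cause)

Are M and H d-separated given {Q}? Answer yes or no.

No — M and H are d-connected given {Q}.

Bayes-Ball from M | {Q} reaches {D,H,T}.
H ∈ reach(M|{Q}) ⇒ M ⊥̸ H | {Q}.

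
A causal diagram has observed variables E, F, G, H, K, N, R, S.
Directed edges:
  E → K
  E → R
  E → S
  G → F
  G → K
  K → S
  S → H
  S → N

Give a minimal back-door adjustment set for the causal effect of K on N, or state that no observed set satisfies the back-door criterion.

desc(K)\{K}={H,N,S}; candidates ⊆ {E,F,G,R}.
size 0: {}; under {} K still reaches {E,F,G,H,N,R,S} ∋ N.
{E}: K⊥N given {E} in G with K→· removed — back-door holds.

K→N: minimal back-door set {E}.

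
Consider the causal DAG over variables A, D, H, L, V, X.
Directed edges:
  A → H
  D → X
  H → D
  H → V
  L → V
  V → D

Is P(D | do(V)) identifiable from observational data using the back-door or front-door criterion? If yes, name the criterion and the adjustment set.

P(D|do(V)): backdoor, adjust for {H}.

desc(V)\{V}={D,X}; candidates ⊆ {A,H,L}.
size 0: {}; under {} V still reaches {A,D,H,L,X} ∋ D.
{H}: V⊥D given {H} in G with V→· removed — back-door holds.
P(D|do(V)) = Σ_{H} P(D|V,H)·P(H).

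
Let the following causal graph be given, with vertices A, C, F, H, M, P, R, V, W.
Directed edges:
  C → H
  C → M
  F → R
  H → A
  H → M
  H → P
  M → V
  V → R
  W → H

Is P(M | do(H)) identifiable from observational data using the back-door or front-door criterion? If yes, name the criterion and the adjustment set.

desc(H)\{H}={A,M,P,R,V}; candidates ⊆ {C,F,W}.
size 0: {}; under {} H still reaches {C,M,R,V,W} ∋ M.
{C}: H⊥M given {C} in G with H→· removed — back-door holds.
P(M|do(H)) = Σ_{C} P(M|H,C)·P(C).

P(M|do(H)): backdoor, adjust for {C}.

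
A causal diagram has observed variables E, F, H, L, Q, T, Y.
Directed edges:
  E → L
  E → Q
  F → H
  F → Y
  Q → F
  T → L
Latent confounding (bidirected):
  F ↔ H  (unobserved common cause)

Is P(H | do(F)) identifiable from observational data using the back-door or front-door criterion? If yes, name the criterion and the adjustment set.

P(H|do(F)): not identifiable (no BD/FD set).

desc(F)\{F}={H,Y}; candidates ⊆ {E,L,Q,T}.
F↔H: latent back-door arc(s) into F.
size 0: {}; under {} F still reaches {E,H,L,Q} ∋ H.
size 1: {E}, {L}, {Q} …(+1); under {E} F still reaches {H,Q} ∋ H.
size 2: {E,L}, {E,Q}, {E,T} …(+3); under {E,L} F still reaches {H,Q} ∋ H.
F↔H cannot be blocked by any observed set — no back-door set.
No mediator lies on a directed F→…→H path.
Neither criterion identifies P(H|do(F)) in this graph.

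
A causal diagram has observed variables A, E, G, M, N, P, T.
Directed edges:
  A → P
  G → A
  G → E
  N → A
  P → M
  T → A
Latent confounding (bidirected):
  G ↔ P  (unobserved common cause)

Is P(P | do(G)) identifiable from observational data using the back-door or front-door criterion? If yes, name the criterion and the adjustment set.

desc(G)\{G}={A,E,M,P}; candidates ⊆ {N,T}.
G↔P: latent back-door arc(s) into G.
size 0: {}; under {} G still reaches {M,P} ∋ P.
size 1: {N}, {T}; under {N} G still reaches {M,P} ∋ P.
size 2: {N,T}; under {N,T} G still reaches {M,P} ∋ P.
G↔P cannot be blocked by any observed set — no back-door set.
{A}: (i) intercepts every directed G→P path; (ii) no back-door G→{A}; (iii) {G} blocks every back-door {A}→P. Front-door holds.
P(P|do(G)) = Σ_{A} P(A|G) Σ_{G'} P(P|A,G')P(G').

P(P|do(G)): frontdoor, adjust for {A}.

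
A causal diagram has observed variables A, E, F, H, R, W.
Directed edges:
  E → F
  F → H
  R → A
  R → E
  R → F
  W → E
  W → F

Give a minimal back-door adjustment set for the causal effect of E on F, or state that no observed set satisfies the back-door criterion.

E→F: minimal back-door set {R, W}.

desc(E)\{E}={F,H}; candidates ⊆ {A,R,W}.
size 0: {}; under {} E still reaches {A,F,H,R,W} ∋ F.
size 1: {A}, {R}, {W}; under {A} E still reaches {F,H,R,W} ∋ F.
{R,W}: E⊥F given {R,W} in G with E→· removed — back-door holds.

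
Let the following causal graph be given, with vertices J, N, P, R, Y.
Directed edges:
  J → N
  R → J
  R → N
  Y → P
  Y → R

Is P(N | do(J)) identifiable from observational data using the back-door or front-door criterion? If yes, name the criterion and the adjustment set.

P(N|do(J)): backdoor, adjust for {R}.

desc(J)\{J}={N}; candidates ⊆ {P,R,Y}.
size 0: {}; under {} J still reaches {N,P,R,Y} ∋ N.
{R}: J⊥N given {R} in G with J→· removed — back-door holds.
P(N|do(J)) = Σ_{R} P(N|J,R)·P(R).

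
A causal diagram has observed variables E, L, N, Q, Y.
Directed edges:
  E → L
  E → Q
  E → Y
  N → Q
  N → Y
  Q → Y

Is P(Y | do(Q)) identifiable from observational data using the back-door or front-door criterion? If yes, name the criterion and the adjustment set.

desc(Q)\{Q}={Y}; candidates ⊆ {E,L,N}.
size 0: {}; under {} Q still reaches {E,L,N,Y} ∋ Y.
size 1: {E}, {L}, {N}; under {E} Q still reaches {N,Y} ∋ Y.
{E,N}: Q⊥Y given {E,N} in G with Q→· removed — back-door holds.
P(Y|do(Q)) = Σ_{E,N} P(Y|Q,E,N)·P(E,N).

P(Y|do(Q)): backdoor, adjust for {E, N}.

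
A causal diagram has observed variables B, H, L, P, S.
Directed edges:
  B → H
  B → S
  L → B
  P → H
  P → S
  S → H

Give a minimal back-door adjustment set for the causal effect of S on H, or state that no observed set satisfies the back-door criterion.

S→H: minimal back-door set {B, P}.

desc(S)\{S}={H}; candidates ⊆ {B,L,P}.
size 0: {}; under {} S still reaches {B,H,L,P} ∋ H.
size 1: {B}, {L}, {P}; under {B} S still reaches {H,P} ∋ H.
{B,P}: S⊥H given {B,P} in G with S→· removed — back-door holds.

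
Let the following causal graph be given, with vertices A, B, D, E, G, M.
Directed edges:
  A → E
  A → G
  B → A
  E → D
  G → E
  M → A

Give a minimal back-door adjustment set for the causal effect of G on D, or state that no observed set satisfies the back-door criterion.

desc(G)\{G}={D,E}; candidates ⊆ {A,B,M}.
size 0: {}; under {} G still reaches {A,B,D,E,M} ∋ D.
{A}: G⊥D given {A} in G with G→· removed — back-door holds.

G→D: minimal back-door set {A}.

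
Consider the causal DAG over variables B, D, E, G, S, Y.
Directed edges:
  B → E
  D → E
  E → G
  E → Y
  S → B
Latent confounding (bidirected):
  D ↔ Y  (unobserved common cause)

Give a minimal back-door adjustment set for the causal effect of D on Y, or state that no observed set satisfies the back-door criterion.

desc(D)\{D}={E,G,Y}; candidates ⊆ {B,S}.
D↔Y: latent back-door arc(s) into D.
size 0: {}; under {} D still reaches {Y} ∋ Y.
size 1: {B}, {S}; under {B} D still reaches {Y} ∋ Y.
size 2: {B,S}; under {B,S} D still reaches {Y} ∋ Y.
D↔Y cannot be blocked by any observed set — no back-door set.

D→Y: no observed back-door set.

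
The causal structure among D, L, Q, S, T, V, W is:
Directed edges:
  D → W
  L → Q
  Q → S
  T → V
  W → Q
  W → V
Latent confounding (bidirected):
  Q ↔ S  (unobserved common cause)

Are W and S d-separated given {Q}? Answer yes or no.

No — W and S are d-connected given {Q}.

Bayes-Ball from W | {Q} reaches {D,L,S,V}.
S ∈ reach(W|{Q}) ⇒ W ⊥̸ S | {Q}.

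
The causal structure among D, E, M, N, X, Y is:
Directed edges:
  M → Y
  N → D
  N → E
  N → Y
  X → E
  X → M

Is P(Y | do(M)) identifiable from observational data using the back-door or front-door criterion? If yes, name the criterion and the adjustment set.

P(Y|do(M)): backdoor, adjust for ∅.

desc(M)\{M}={Y}; candidates ⊆ {D,E,N,X}.
∅: M⊥Y given ∅ in G with M→· removed — back-door holds.
P(Y|do(M)) = P(Y|M) — no adjustment needed.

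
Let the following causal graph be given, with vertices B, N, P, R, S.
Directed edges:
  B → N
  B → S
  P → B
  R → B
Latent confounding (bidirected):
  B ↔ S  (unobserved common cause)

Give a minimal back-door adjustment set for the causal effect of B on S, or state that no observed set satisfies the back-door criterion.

desc(B)\{B}={N,S}; candidates ⊆ {P,R}.
B↔S: latent back-door arc(s) into B.
size 0: {}; under {} B still reaches {P,R,S} ∋ S.
size 1: {P}, {R}; under {P} B still reaches {R,S} ∋ S.
size 2: {P,R}; under {P,R} B still reaches {S} ∋ S.
B↔S cannot be blocked by any observed set — no back-door set.

B→S: no observed back-door set.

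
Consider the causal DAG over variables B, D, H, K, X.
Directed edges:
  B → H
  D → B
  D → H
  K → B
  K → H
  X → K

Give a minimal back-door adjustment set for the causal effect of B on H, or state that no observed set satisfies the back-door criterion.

B→H: minimal back-door set {D, K}.

desc(B)\{B}={H}; candidates ⊆ {D,K,X}.
size 0: {}; under {} B still reaches {D,H,K,X} ∋ H.
size 1: {D}, {K}, {X}; under {D} B still reaches {H,K,X} ∋ H.
{D,K}: B⊥H given {D,K} in G with B→· removed — back-door holds.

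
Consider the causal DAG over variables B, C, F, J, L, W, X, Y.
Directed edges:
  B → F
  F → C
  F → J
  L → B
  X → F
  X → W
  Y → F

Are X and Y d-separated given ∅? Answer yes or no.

Yes — X ⊥ Y | ∅.

Bayes-Ball from X | ∅ reaches {C,F,J,W}.
Y ∉ reach(X|∅) ⇒ X ⊥ Y | ∅.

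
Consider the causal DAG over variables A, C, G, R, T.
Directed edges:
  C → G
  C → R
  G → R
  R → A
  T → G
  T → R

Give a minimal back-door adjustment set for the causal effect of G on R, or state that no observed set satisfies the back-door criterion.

desc(G)\{G}={A,R}; candidates ⊆ {C,T}.
size 0: {}; under {} G still reaches {A,C,R,T} ∋ R.
size 1: {C}, {T}; under {C} G still reaches {A,R,T} ∋ R.
{C,T}: G⊥R given {C,T} in G with G→· removed — back-door holds.

G→R: minimal back-door set {C, T}.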